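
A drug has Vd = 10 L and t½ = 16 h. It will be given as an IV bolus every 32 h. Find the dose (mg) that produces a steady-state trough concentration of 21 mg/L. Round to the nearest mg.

τ/t½ = 32/16 ≈ 2, so f = (1/2)^(32/16) ≈ 0.250000.
Cmin,ss = (D/Vd)·f/(1−f), so D = Cmin,ss·Vd·(1−f)/f.
D = 21 × 10 × (1−f)/f ≈ 21 × 10 × 3.00000 ≈ 630.00 mg.

630 mg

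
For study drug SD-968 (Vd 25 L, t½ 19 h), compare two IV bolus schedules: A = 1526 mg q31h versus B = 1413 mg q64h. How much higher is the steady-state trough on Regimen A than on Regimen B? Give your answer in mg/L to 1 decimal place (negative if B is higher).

Regimen A: f = (1/2)^(31/19) ≈ 0.3227; Cmin,ss = (1526/25)·f/(1−f) ≈ 29.083 mg/L.
Regimen B: f = (1/2)^(64/19) ≈ 0.0968; Cmin,ss = (1413/25)·f/(1−f) ≈ 6.058 mg/L.
Difference ≈ 29.083 − 6.058 ≈ 23.025 mg/L.

23.0 mg/L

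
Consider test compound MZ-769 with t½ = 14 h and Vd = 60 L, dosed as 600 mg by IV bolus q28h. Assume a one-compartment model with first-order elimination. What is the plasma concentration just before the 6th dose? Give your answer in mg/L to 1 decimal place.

3.3 mg/L

f = (1/2)^(τ/t½) = (1/2)^(28/14) ≈ 0.2500.
C₀ = D/Vd = 600/60 ≈ 10.000 mg/L.
Before the 6th dose, 5 doses have been given. Superposition: Cmin = C₀·(f + f² + … + f^5).
≈ 10.000 × (0.2500 + 0.0625 + 0.0156 + 0.0039 + 0.0010) ≈ 10.000 × 0.3330 ≈ 3.330 mg/L.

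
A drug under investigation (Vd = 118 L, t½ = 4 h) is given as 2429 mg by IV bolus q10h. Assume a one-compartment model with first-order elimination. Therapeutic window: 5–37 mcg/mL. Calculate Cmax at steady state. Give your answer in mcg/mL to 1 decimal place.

Over one 10-h interval, 10/4 ≈ 2.5 half-lives elapse, leaving f ≈ 0.1768 of each dose.
Accumulation ratio R = 1/(1 − f) ≈ 1/0.8232 ≈ 1.2148.
Each bolus raises the concentration by D/Vd = 2429/118 ≈ 20.585 mcg/mL.
Steady-state peak Cmax,ss = C₀·R ≈ 20.585 × 1.2148 ≈ 25.007 mcg/mL.
Peak 25.0 mcg/mL vs MTC 37 mcg/mL: below toxic threshold.

25.0 mcg/mL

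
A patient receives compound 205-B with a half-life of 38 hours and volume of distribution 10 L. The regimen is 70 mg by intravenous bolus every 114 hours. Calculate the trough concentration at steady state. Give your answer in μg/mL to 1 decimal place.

1.0 μg/mL

The dosing interval is 3 half-lives, so f = 2^(−3) = 0.125.
Accumulation ratio R = 1/(1 − f) = 1/0.875 = 8/7.
Single-dose peak C₀ = D/Vd = 70/10 = 7 μg/mL.
Steady-state peak Cmax,ss = C₀·R = 7 × 8/7 ≈ 8.000 μg/mL.
Steady-state trough Cmin,ss = Cmax,ss·f ≈ 8.000 × 0.125 ≈ 1.000 μg/mL.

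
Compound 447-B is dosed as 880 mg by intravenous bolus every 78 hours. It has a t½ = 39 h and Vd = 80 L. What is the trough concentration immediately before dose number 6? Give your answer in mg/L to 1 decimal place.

f = (1/2)^(τ/t½) = (1/2)^(78/39) ≈ 0.2500.
C₀ = D/Vd = 880/80 ≈ 11.000 mg/L.
Before the 6th dose, 5 doses have been given. Superposition: Cmin = C₀·(f + f² + … + f^5).
≈ 11.000 × (0.2500 + 0.0625 + 0.0156 + 0.0039 + 0.0010) ≈ 11.000 × 0.3330 ≈ 3.663 mg/L.

3.7 mg/L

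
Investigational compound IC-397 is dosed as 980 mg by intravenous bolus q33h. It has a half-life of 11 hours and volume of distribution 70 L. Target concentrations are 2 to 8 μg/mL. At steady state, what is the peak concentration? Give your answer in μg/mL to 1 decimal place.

16.0 μg/mL

τ = 33 h = 3 half-lives, so f = (1/2)^3 = 0.125.
At steady state, R = 1/(1 − 0.125) = 8/7.
Single-dose peak C₀ = D/Vd = 980/70 = 14 μg/mL.
Steady-state peak Cmax,ss = C₀·R = 14 × 8/7 ≈ 16.000 μg/mL.
Peak 16.0 μg/mL vs MTC 8 μg/mL: exceeds toxic threshold.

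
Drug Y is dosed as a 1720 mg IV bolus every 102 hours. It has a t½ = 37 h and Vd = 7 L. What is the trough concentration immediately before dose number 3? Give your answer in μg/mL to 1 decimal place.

41.7 μg/mL

f = (1/2)^(τ/t½) = (1/2)^(102/37) ≈ 0.1480.
C₀ = D/Vd = 1720/7 ≈ 245.714 μg/mL.
Before the 3rd dose, 2 doses have been given. Superposition: Cmin = C₀·(f + f²).
≈ 245.714 × (0.1480 + 0.0219) ≈ 245.714 × 0.1699 ≈ 41.747 μg/mL.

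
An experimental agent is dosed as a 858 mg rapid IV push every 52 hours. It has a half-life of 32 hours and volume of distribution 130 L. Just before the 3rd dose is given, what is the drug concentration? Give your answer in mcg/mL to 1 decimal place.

2.8 mcg/mL

f = (1/2)^(τ/t½) = (1/2)^(52/32) ≈ 0.3242.
C₀ = D/Vd = 858/130 ≈ 6.600 mcg/mL.
Before the 3rd dose, 2 doses have been given. Superposition: Cmin = C₀·(f + f²).
≈ 6.600 × (0.3242 + 0.1051) ≈ 6.600 × 0.4293 ≈ 2.833 mcg/mL.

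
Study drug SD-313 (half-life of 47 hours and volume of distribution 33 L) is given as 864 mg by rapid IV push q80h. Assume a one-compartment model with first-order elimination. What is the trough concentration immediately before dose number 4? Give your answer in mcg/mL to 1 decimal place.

11.3 mcg/mL

f = (1/2)^(τ/t½) = (1/2)^(80/47) ≈ 0.3073.
C₀ = D/Vd = 864/33 ≈ 26.182 mcg/mL.
Before the 4th dose, 3 doses have been given. Superposition: Cmin = C₀·(f + f² + … + f^3).
≈ 26.182 × (0.3073 + 0.0944 + 0.0290) ≈ 26.182 × 0.4307 ≈ 11.277 mcg/mL.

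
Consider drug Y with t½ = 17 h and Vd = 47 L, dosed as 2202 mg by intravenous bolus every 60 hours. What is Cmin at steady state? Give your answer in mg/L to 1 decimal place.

4.4 mg/L

τ/t½ = 60/17 ≈ 3.5294, so fraction remaining f = (1/2)^(60/17) ≈ 0.0866.
Accumulation ratio R = 1/(1 − f) ≈ 1/0.9134 ≈ 1.0948.
Each bolus raises the concentration by D/Vd = 2202/47 ≈ 46.851 mg/L.
Steady-state peak Cmax,ss = C₀·R ≈ 46.851 × 1.0948 ≈ 51.292 mg/L.
One interval later, Cmin,ss = Cmax,ss·e^(−kτ) ≈ 51.292 × 0.0866 ≈ 4.442 mg/L.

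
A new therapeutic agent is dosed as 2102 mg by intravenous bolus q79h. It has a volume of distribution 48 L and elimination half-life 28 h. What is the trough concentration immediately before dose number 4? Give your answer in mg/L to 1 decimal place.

f = (1/2)^(τ/t½) = (1/2)^(79/28) ≈ 0.1415.
C₀ = D/Vd = 2102/48 ≈ 43.792 mg/L.
Before the 4th dose, 3 doses have been given. Superposition: Cmin = C₀·(f + f² + … + f^3).
≈ 43.792 × (0.1415 + 0.0200 + 0.0028) ≈ 43.792 × 0.1643 ≈ 7.195 mg/L.

7.2 mg/L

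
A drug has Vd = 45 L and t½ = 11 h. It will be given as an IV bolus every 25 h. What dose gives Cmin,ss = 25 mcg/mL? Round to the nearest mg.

τ/t½ = 25/11 ≈ 2.2727, so f = (1/2)^(25/11) ≈ 0.206938.
Cmin,ss = (D/Vd)·f/(1−f), so D = Cmin,ss·Vd·(1−f)/f.
D = 25 × 45 × (1−f)/f ≈ 25 × 45 × 3.83237 ≈ 4311.42 mg.

4311 mg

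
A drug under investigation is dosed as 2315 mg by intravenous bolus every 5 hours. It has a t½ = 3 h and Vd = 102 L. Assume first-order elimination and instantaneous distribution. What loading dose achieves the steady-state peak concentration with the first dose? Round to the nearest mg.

f = (1/2)^(5/3) ≈ 0.314980; accumulation ratio R = 1/(1−f) ≈ 1.45981.
Loading dose to hit Cmax,ss on first dose: D_load = D_maint·R ≈ 2315 × 1.45981 ≈ 3379.46 mg.

3379 mg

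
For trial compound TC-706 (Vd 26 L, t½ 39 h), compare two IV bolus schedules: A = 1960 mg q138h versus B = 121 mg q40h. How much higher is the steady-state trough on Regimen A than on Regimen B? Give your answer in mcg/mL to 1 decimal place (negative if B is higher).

2.6 mcg/mL

Regimen A: f = (1/2)^(138/39) ≈ 0.0861; Cmin,ss = (1960/26)·f/(1−f) ≈ 7.102 mcg/mL.
Regimen B: f = (1/2)^(40/39) ≈ 0.4912; Cmin,ss = (121/26)·f/(1−f) ≈ 4.493 mcg/mL.
Difference ≈ 7.102 − 4.493 ≈ 2.609 mcg/mL.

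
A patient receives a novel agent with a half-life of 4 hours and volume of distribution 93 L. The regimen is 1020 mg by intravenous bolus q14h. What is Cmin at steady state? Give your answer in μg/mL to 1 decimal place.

1.1 μg/mL

τ/t½ = 14/4 ≈ 3.5, so fraction remaining f = (1/2)^(14/4) ≈ 0.0884.
Accumulation ratio R = 1/(1 − f) ≈ 1/0.9116 ≈ 1.0970.
Each bolus raises the concentration by D/Vd = 1020/93 ≈ 10.968 μg/mL.
Cmax,ss = C₀/(1 − f) ≈ 10.968/0.9116 ≈ 12.032 μg/mL.
Steady-state trough Cmin,ss = Cmax,ss·f ≈ 12.032 × 0.0884 ≈ 1.064 μg/mL.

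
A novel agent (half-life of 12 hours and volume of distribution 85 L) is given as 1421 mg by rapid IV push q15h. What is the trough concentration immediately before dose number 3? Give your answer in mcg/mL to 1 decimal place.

f = (1/2)^(τ/t½) = (1/2)^(15/12) ≈ 0.4204.
C₀ = D/Vd = 1421/85 ≈ 16.718 mcg/mL.
Before the 3rd dose, 2 doses have been given. Superposition: Cmin = C₀·(f + f²).
≈ 16.718 × (0.4204 + 0.1767) ≈ 16.718 × 0.5971 ≈ 9.982 mcg/mL.

10.0 mcg/mL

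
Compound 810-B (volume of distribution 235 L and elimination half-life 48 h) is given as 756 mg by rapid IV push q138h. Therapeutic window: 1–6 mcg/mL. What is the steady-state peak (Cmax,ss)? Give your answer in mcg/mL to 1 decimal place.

Over one 138-h interval, 138/48 ≈ 2.875 half-lives elapse, leaving f ≈ 0.1363 of each dose.
Accumulation ratio R = 1/(1 − f) ≈ 1/0.8637 ≈ 1.1578.
Single-dose peak C₀ = D/Vd = 756/235 ≈ 3.217 mcg/mL.
Cmax,ss = C₀/(1 − f) ≈ 3.217/0.8637 ≈ 3.725 mcg/mL.
Peak 3.7 mcg/mL vs MTC 6 mcg/mL: below toxic threshold.

3.7 mcg/mL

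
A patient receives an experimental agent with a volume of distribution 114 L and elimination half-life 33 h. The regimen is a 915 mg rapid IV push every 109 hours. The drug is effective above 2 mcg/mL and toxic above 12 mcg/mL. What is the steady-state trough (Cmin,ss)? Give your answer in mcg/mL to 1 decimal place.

0.9 mcg/mL

k = ln2/t½ = ln2/33 ≈ 0.021004 h⁻¹; fraction remaining f = e^(−kτ) = e^(−0.021004×109) ≈ 0.1013.
Accumulation ratio R = 1/(1 − f) ≈ 1/0.8987 ≈ 1.1127.
Single-dose peak C₀ = D/Vd = 915/114 ≈ 8.026 mcg/mL.
Cmax,ss = C₀/(1 − f) ≈ 8.026/0.8987 ≈ 8.931 mcg/mL.
One interval later, Cmin,ss = Cmax,ss·e^(−kτ) ≈ 8.931 × 0.1013 ≈ 0.905 mcg/mL.
Trough 0.9 mcg/mL vs MEC 2 mcg/mL: subtherapeutic.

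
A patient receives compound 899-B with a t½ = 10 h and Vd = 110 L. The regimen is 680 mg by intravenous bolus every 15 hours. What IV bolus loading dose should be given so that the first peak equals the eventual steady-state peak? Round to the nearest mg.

f = (1/2)^(15/10) ≈ 0.353553; accumulation ratio R = 1/(1−f) ≈ 1.54692.
Loading dose to hit Cmax,ss on first dose: D_load = D_maint·R ≈ 680 × 1.54692 ≈ 1051.91 mg.

1052 mg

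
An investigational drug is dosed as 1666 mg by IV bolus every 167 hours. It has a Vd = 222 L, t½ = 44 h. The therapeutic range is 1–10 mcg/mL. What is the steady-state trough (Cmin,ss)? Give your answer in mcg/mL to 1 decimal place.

0.6 mcg/mL

k = ln2/t½ = ln2/44 ≈ 0.015753 h⁻¹; fraction remaining f = e^(−kτ) = e^(−0.015753×167) ≈ 0.0720.
Accumulation ratio R = 1/(1 − f) ≈ 1/0.9280 ≈ 1.0776.
Single-dose peak C₀ = D/Vd = 1666/222 ≈ 7.505 mcg/mL.
Steady-state peak Cmax,ss = C₀·R ≈ 7.505 × 1.0776 ≈ 8.087 mcg/mL.
Steady-state trough Cmin,ss = Cmax,ss·f ≈ 8.087 × 0.0720 ≈ 0.582 mcg/mL.
Trough 0.6 mcg/mL vs MEC 1 mcg/mL: subtherapeutic.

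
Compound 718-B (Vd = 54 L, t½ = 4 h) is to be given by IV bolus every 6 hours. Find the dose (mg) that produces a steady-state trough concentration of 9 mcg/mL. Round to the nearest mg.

τ/t½ = 6/4 ≈ 1.5, so f = (1/2)^(6/4) ≈ 0.353553.
Cmin,ss = (D/Vd)·f/(1−f), so D = Cmin,ss·Vd·(1−f)/f.
D = 9 × 54 × (1−f)/f ≈ 9 × 54 × 1.82843 ≈ 888.62 mg.

889 mg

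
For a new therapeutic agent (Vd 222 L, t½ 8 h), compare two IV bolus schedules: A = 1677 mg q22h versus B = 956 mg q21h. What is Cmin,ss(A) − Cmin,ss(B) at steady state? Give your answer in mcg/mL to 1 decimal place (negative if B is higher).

Regimen A: f = (1/2)^(22/8) ≈ 0.1487; Cmin,ss = (1677/222)·f/(1−f) ≈ 1.319 mcg/mL.
Regimen B: f = (1/2)^(21/8) ≈ 0.1621; Cmin,ss = (956/222)·f/(1−f) ≈ 0.833 mcg/mL.
Difference ≈ 1.319 − 0.833 ≈ 0.486 mcg/mL.

0.5 mcg/mL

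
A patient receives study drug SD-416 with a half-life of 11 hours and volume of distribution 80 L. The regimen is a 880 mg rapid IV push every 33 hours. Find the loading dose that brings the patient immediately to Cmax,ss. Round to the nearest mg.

f = (1/2)^(33/11) ≈ 0.125000; accumulation ratio R = 1/(1−f) ≈ 1.14286.
Loading dose to hit Cmax,ss on first dose: D_load = D_maint·R ≈ 880 × 1.14286 ≈ 1005.72 mg.

1006 mg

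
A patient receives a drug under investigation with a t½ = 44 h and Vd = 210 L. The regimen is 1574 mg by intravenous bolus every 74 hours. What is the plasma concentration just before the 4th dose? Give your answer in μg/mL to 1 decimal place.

3.3 μg/mL

f = (1/2)^(τ/t½) = (1/2)^(74/44) ≈ 0.3117.
C₀ = D/Vd = 1574/210 ≈ 7.495 μg/mL.
Before the 4th dose, 3 doses have been given. Superposition: Cmin = C₀·(f + f² + … + f^3).
≈ 7.495 × (0.3117 + 0.0972 + 0.0303) ≈ 7.495 × 0.4392 ≈ 3.292 μg/mL.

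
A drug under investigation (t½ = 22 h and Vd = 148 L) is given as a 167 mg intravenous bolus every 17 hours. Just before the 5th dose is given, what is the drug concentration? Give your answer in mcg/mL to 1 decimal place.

f = (1/2)^(τ/t½) = (1/2)^(17/22) ≈ 0.5853.
C₀ = D/Vd = 167/148 ≈ 1.128 mcg/mL.
Before the 5th dose, 4 doses have been given. Superposition: Cmin = C₀·(f + f² + … + f^4).
≈ 1.128 × (0.5853 + 0.3426 + 0.2005 + 0.1174) ≈ 1.128 × 1.2458 ≈ 1.405 mcg/mL.

1.4 mcg/mL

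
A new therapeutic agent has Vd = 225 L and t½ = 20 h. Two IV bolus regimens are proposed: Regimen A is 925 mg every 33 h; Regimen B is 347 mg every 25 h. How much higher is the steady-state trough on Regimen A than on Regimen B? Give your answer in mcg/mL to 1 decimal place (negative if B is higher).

0.8 mcg/mL

Regimen A: f = (1/2)^(33/20) ≈ 0.3186; Cmin,ss = (925/225)·f/(1−f) ≈ 1.922 mcg/mL.
Regimen B: f = (1/2)^(25/20) ≈ 0.4204; Cmin,ss = (347/225)·f/(1−f) ≈ 1.119 mcg/mL.
Difference ≈ 1.922 − 1.119 ≈ 0.803 mcg/mL.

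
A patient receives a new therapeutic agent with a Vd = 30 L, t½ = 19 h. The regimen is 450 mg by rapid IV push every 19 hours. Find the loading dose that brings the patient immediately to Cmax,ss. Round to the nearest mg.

900 mg

f = (1/2)^(19/19) ≈ 0.500000; accumulation ratio R = 1/(1−f) ≈ 2.00000.
Loading dose to hit Cmax,ss on first dose: D_load = D_maint·R ≈ 450 × 2.00000 ≈ 900.00 mg.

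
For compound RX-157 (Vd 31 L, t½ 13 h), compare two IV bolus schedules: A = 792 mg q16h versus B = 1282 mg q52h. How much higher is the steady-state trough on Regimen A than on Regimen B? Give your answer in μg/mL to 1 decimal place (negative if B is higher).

16.2 μg/mL

Regimen A: f = (1/2)^(16/13) ≈ 0.4261; Cmin,ss = (792/31)·f/(1−f) ≈ 18.969 μg/mL.
Regimen B: f = (1/2)^(52/13) ≈ 0.0625; Cmin,ss = (1282/31)·f/(1−f) ≈ 2.757 μg/mL.
Difference ≈ 18.969 − 2.757 ≈ 16.212 μg/mL.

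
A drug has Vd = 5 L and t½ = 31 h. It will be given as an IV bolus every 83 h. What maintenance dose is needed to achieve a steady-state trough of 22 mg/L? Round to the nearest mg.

594 mg

τ/t½ = 83/31 ≈ 2.6774, so f = (1/2)^(83/31) ≈ 0.156321.
Cmin,ss = (D/Vd)·f/(1−f), so D = Cmin,ss·Vd·(1−f)/f.
D = 22 × 5 × (1−f)/f ≈ 22 × 5 × 5.39709 ≈ 593.68 mg.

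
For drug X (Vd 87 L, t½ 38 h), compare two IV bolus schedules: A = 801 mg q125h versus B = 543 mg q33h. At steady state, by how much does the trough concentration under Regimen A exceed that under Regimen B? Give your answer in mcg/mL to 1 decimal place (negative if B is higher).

Regimen A: f = (1/2)^(125/38) ≈ 0.1023; Cmin,ss = (801/87)·f/(1−f) ≈ 1.049 mcg/mL.
Regimen B: f = (1/2)^(33/38) ≈ 0.5477; Cmin,ss = (543/87)·f/(1−f) ≈ 7.558 mcg/mL.
Difference ≈ 1.049 − 7.558 ≈ -6.509 mcg/mL.

-6.5 mcg/mL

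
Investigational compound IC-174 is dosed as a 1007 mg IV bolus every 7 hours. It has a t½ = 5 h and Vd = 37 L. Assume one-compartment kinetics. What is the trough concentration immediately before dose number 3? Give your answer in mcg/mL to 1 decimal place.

14.2 mcg/mL

f = (1/2)^(τ/t½) = (1/2)^(7/5) ≈ 0.3789.
C₀ = D/Vd = 1007/37 ≈ 27.216 mcg/mL.
Before the 3rd dose, 2 doses have been given. Superposition: Cmin = C₀·(f + f²).
≈ 27.216 × (0.3789 + 0.1436) ≈ 27.216 × 0.5225 ≈ 14.220 mcg/mL.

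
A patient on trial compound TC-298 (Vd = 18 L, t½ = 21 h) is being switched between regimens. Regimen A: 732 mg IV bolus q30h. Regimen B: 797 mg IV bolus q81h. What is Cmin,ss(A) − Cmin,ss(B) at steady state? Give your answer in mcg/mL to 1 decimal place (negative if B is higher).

20.8 mcg/mL

Regimen A: f = (1/2)^(30/21) ≈ 0.3715; Cmin,ss = (732/18)·f/(1−f) ≈ 24.038 mcg/mL.
Regimen B: f = (1/2)^(81/21) ≈ 0.0690; Cmin,ss = (797/18)·f/(1−f) ≈ 3.282 mcg/mL.
Difference ≈ 24.038 − 3.282 ≈ 20.756 mcg/mL.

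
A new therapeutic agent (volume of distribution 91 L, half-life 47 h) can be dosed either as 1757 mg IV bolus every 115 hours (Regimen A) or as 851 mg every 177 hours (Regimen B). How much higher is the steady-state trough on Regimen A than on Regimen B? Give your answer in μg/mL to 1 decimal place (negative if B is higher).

3.6 μg/mL

Regimen A: f = (1/2)^(115/47) ≈ 0.1834; Cmin,ss = (1757/91)·f/(1−f) ≈ 4.336 μg/mL.
Regimen B: f = (1/2)^(177/47) ≈ 0.0735; Cmin,ss = (851/91)·f/(1−f) ≈ 0.742 μg/mL.
Difference ≈ 4.336 − 0.742 ≈ 3.594 μg/mL.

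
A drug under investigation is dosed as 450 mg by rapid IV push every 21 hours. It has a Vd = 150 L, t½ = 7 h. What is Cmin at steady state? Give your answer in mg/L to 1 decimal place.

0.4 mg/L

τ = 21 h = 3 half-lives, so f = (1/2)^3 = 0.125.
At steady state, R = 1/(1 − 0.125) = 8/7.
Single-dose peak C₀ = D/Vd = 450/150 = 3 mg/L.
Steady-state peak Cmax,ss = C₀·R = 3 × 8/7 ≈ 3.429 mg/L.
Steady-state trough Cmin,ss = Cmax,ss·f ≈ 3.429 × 0.125 ≈ 0.429 mg/L.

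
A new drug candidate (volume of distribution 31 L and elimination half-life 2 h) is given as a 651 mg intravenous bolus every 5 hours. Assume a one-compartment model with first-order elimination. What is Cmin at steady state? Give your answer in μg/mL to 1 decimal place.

Over one 5-h interval, 5/2 ≈ 2.5 half-lives elapse, leaving f ≈ 0.1768 of each dose.
Single-dose peak C₀ = D/Vd = 651/31 ≈ 21.000 μg/mL.
Steady-state trough Cmin,ss = C₀·f/(1−f) ≈ 21.000 × 0.1768/0.8232 ≈ 4.510 μg/mL.

4.5 μg/mL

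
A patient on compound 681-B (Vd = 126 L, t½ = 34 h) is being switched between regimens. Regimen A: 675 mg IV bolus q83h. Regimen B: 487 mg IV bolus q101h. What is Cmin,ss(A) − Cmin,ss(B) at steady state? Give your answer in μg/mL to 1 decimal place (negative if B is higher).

0.6 μg/mL

Regimen A: f = (1/2)^(83/34) ≈ 0.1841; Cmin,ss = (675/126)·f/(1−f) ≈ 1.209 μg/mL.
Regimen B: f = (1/2)^(101/34) ≈ 0.1276; Cmin,ss = (487/126)·f/(1−f) ≈ 0.565 μg/mL.
Difference ≈ 1.209 − 0.565 ≈ 0.644 μg/mL.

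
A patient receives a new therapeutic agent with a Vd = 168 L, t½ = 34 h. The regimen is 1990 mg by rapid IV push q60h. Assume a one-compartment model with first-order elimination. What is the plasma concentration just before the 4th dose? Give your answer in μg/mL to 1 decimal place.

f = (1/2)^(τ/t½) = (1/2)^(60/34) ≈ 0.2943.
C₀ = D/Vd = 1990/168 ≈ 11.845 μg/mL.
Before the 4th dose, 3 doses have been given. Superposition: Cmin = C₀·(f + f² + … + f^3).
≈ 11.845 × (0.2943 + 0.0866 + 0.0255) ≈ 11.845 × 0.4064 ≈ 4.814 μg/mL.

4.8 μg/mL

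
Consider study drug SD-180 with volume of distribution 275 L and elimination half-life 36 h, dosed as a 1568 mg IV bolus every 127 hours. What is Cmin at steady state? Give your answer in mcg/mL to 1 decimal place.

k = ln2/t½ = ln2/36 ≈ 0.019254 h⁻¹; fraction remaining f = e^(−kτ) = e^(−0.019254×127) ≈ 0.0867.
Accumulation ratio R = 1/(1 − f) ≈ 1/0.9133 ≈ 1.0949.
Single-dose peak C₀ = D/Vd = 1568/275 ≈ 5.702 mcg/mL.
Steady-state peak Cmax,ss = C₀·R ≈ 5.702 × 1.0949 ≈ 6.243 mcg/mL.
Steady-state trough Cmin,ss = Cmax,ss·f ≈ 6.243 × 0.0867 ≈ 0.541 mcg/mL.

0.5 mcg/mL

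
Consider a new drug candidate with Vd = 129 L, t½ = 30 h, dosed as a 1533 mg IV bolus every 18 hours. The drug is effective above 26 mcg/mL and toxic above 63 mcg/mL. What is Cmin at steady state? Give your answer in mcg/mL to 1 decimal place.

23.0 mcg/mL

Over one 18-h interval, 18/30 ≈ 0.6 half-lives elapse, leaving f ≈ 0.6598 of each dose.
Each bolus raises the concentration by D/Vd = 1533/129 ≈ 11.884 mcg/mL.
Steady-state trough Cmin,ss = C₀·f/(1−f) ≈ 11.884 × 0.6598/0.3402 ≈ 23.048 mcg/mL.
Trough 23.0 mcg/mL vs MEC 26 mcg/mL: subtherapeutic.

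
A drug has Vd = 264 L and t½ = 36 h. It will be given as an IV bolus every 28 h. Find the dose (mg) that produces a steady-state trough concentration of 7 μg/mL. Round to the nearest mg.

τ/t½ = 28/36 ≈ 0.77778, so f = (1/2)^(28/36) ≈ 0.583265.
Cmin,ss = (D/Vd)·f/(1−f), so D = Cmin,ss·Vd·(1−f)/f.
D = 7 × 264 × (1−f)/f ≈ 7 × 264 × 0.71449 ≈ 1320.38 mg.

1320 mg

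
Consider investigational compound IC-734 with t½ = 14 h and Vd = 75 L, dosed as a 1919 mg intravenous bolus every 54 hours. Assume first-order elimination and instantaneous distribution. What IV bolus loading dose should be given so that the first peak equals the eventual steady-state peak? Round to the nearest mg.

2061 mg

f = (1/2)^(54/14) ≈ 0.069006; accumulation ratio R = 1/(1−f) ≈ 1.07412.
Loading dose to hit Cmax,ss on first dose: D_load = D_maint·R ≈ 1919 × 1.07412 ≈ 2061.24 mg.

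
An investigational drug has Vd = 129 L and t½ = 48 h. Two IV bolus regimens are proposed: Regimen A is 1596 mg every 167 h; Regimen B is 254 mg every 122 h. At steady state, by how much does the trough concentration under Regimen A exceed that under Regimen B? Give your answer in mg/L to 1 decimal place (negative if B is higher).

Regimen A: f = (1/2)^(167/48) ≈ 0.0897; Cmin,ss = (1596/129)·f/(1−f) ≈ 1.219 mg/L.
Regimen B: f = (1/2)^(122/48) ≈ 0.1717; Cmin,ss = (254/129)·f/(1−f) ≈ 0.408 mg/L.
Difference ≈ 1.219 − 0.408 ≈ 0.811 mg/L.

0.8 mg/L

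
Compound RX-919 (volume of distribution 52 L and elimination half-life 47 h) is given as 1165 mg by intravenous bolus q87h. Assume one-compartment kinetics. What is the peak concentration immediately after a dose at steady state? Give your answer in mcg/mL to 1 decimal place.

Over one 87-h interval, 87/47 ≈ 1.8511 half-lives elapse, leaving f ≈ 0.2772 of each dose.
Accumulation ratio R = 1/(1 − f) ≈ 1/0.7228 ≈ 1.3835.
Each bolus raises the concentration by D/Vd = 1165/52 ≈ 22.404 mcg/mL.
Cmax,ss = C₀/(1 − f) ≈ 22.404/0.7228 ≈ 30.996 mcg/mL.

31.0 mcg/mL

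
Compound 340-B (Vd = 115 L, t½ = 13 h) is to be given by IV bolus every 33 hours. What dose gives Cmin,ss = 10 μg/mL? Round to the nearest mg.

τ/t½ = 33/13 ≈ 2.5385, so f = (1/2)^(33/13) ≈ 0.172126.
Cmin,ss = (D/Vd)·f/(1−f), so D = Cmin,ss·Vd·(1−f)/f.
D = 10 × 115 × (1−f)/f ≈ 10 × 115 × 4.80970 ≈ 5531.16 mg.

5531 mg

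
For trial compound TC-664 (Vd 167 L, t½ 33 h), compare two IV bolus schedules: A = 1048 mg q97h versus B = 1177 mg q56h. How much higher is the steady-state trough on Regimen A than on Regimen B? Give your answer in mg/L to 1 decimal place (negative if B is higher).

Regimen A: f = (1/2)^(97/33) ≈ 0.1304; Cmin,ss = (1048/167)·f/(1−f) ≈ 0.941 mg/L.
Regimen B: f = (1/2)^(56/33) ≈ 0.3084; Cmin,ss = (1177/167)·f/(1−f) ≈ 3.143 mg/L.
Difference ≈ 0.941 − 3.143 ≈ -2.202 mg/L.

-2.2 mg/L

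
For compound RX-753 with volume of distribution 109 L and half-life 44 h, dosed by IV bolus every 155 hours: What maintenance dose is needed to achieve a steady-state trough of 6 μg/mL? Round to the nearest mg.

τ/t½ = 155/44 ≈ 3.5227, so f = (1/2)^(155/44) ≈ 0.087007.
Cmin,ss = (D/Vd)·f/(1−f), so D = Cmin,ss·Vd·(1−f)/f.
D = 6 × 109 × (1−f)/f ≈ 6 × 109 × 10.49333 ≈ 6862.64 mg.

6863 mg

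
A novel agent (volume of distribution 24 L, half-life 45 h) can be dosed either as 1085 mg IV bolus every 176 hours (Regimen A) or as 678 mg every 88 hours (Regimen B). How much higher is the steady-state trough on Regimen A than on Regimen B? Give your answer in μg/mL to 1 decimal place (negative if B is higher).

-6.6 μg/mL

Regimen A: f = (1/2)^(176/45) ≈ 0.0665; Cmin,ss = (1085/24)·f/(1−f) ≈ 3.221 μg/mL.
Regimen B: f = (1/2)^(88/45) ≈ 0.2578; Cmin,ss = (678/24)·f/(1−f) ≈ 9.813 μg/mL.
Difference ≈ 3.221 − 9.813 ≈ -6.592 μg/mL.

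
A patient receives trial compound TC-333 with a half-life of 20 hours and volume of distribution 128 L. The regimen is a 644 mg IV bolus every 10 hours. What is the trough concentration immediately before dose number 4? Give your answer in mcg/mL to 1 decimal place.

f = (1/2)^(τ/t½) = (1/2)^(10/20) ≈ 0.7071.
C₀ = D/Vd = 644/128 ≈ 5.031 mcg/mL.
Before the 4th dose, 3 doses have been given. Superposition: Cmin = C₀·(f + f² + … + f^3).
≈ 5.031 × (0.7071 + 0.5000 + 0.3535) ≈ 5.031 × 1.5606 ≈ 7.851 mcg/mL.

7.9 mcg/mL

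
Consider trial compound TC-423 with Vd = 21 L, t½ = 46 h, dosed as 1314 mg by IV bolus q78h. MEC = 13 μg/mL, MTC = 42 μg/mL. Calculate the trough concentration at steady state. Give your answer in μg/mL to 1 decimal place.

τ/t½ = 78/46 ≈ 1.6957, so fraction remaining f = (1/2)^(78/46) ≈ 0.3087.
Accumulation ratio R = 1/(1 − f) ≈ 1/0.6913 ≈ 1.4465.
Single-dose peak C₀ = D/Vd = 1314/21 ≈ 62.571 μg/mL.
Steady-state peak Cmax,ss = C₀·R ≈ 62.571 × 1.4465 ≈ 90.509 μg/mL.
One interval later, Cmin,ss = Cmax,ss·e^(−kτ) ≈ 90.509 × 0.3087 ≈ 27.940 μg/mL.
Trough 27.9 μg/mL vs MEC 13 μg/mL: adequate.

27.9 μg/mL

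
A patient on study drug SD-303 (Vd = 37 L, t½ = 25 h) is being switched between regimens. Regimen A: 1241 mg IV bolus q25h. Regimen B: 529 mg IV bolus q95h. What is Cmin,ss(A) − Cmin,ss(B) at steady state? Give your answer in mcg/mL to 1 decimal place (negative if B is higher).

32.4 mcg/mL

Regimen A: f = (1/2)^(25/25) ≈ 0.5000; Cmin,ss = (1241/37)·f/(1−f) ≈ 33.541 mcg/mL.
Regimen B: f = (1/2)^(95/25) ≈ 0.0718; Cmin,ss = (529/37)·f/(1−f) ≈ 1.106 mcg/mL.
Difference ≈ 33.541 − 1.106 ≈ 32.435 mcg/mL.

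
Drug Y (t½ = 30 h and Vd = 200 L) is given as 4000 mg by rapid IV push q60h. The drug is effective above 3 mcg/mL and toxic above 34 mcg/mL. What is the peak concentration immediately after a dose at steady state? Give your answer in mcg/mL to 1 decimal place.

The dosing interval is 2 half-lives, so f = 2^(−2) = 0.25.
At steady state, R = 1/(1 − 0.25) = 4/3.
Single-dose peak C₀ = D/Vd = 4000/200 = 20 mcg/mL.
Steady-state peak Cmax,ss = C₀·R = 20 × 4/3 ≈ 26.667 mcg/mL.
Peak 26.7 mcg/mL vs MTC 34 mcg/mL: below toxic threshold.

26.7 mcg/mL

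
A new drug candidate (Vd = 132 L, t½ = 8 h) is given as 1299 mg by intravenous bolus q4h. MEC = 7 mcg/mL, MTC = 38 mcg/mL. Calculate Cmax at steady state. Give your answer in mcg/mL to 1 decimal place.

τ/t½ = 4/8 ≈ 0.5, so fraction remaining f = (1/2)^(4/8) ≈ 0.7071.
At steady state, accumulation factor R = 1/(1 − e^(−kτ)) ≈ 3.4141.
Each bolus raises the concentration by D/Vd = 1299/132 ≈ 9.841 mcg/mL.
Steady-state peak Cmax,ss = C₀·R ≈ 9.841 × 3.4141 ≈ 33.598 mcg/mL.
Peak 33.6 mcg/mL vs MTC 38 mcg/mL: below toxic threshold.

33.6 mcg/mL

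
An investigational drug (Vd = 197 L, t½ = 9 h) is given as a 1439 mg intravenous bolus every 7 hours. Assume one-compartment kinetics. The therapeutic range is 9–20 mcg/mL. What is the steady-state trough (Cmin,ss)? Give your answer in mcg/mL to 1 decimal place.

10.2 mcg/mL

k = ln2/t½ = ln2/9 ≈ 0.077016 h⁻¹; fraction remaining f = e^(−kτ) = e^(−0.077016×7) ≈ 0.5833.
Single-dose peak C₀ = D/Vd = 1439/197 ≈ 7.305 mcg/mL.
Steady-state trough Cmin,ss = C₀·f/(1−f) ≈ 7.305 × 0.5833/0.4167 ≈ 10.226 mcg/mL.
Trough 10.2 mcg/mL vs MEC 9 mcg/mL: adequate.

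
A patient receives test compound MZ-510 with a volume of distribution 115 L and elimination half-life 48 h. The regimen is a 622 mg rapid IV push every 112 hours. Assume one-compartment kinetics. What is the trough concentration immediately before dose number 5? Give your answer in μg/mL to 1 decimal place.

f = (1/2)^(τ/t½) = (1/2)^(112/48) ≈ 0.1984.
C₀ = D/Vd = 622/115 ≈ 5.409 μg/mL.
Before the 5th dose, 4 doses have been given. Superposition: Cmin = C₀·(f + f² + … + f^4).
≈ 5.409 × (0.1984 + 0.0394 + 0.0078 + 0.0015) ≈ 5.409 × 0.2471 ≈ 1.337 μg/mL.

1.3 μg/mL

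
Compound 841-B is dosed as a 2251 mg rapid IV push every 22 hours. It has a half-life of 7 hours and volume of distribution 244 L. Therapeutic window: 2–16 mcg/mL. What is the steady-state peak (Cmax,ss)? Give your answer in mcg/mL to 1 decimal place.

10.4 mcg/mL

Over one 22-h interval, 22/7 ≈ 3.1429 half-lives elapse, leaving f ≈ 0.1132 of each dose.
Accumulation ratio R = 1/(1 − f) ≈ 1/0.8868 ≈ 1.1276.
Single-dose peak C₀ = D/Vd = 2251/244 ≈ 9.225 mcg/mL.
Steady-state peak Cmax,ss = C₀·R ≈ 9.225 × 1.1276 ≈ 10.402 mcg/mL.
Peak 10.4 mcg/mL vs MTC 16 mcg/mL: below toxic threshold.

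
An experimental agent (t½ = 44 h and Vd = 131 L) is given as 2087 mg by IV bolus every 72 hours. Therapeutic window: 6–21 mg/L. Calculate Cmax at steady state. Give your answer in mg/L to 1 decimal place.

k = ln2/t½ = ln2/44 ≈ 0.015753 h⁻¹; fraction remaining f = e^(−kτ) = e^(−0.015753×72) ≈ 0.3217.
Accumulation ratio R = 1/(1 − f) ≈ 1/0.6783 ≈ 1.4743.
Single-dose peak C₀ = D/Vd = 2087/131 ≈ 15.931 mg/L.
Cmax,ss = C₀/(1 − f) ≈ 15.931/0.6783 ≈ 23.487 mg/L.
Peak 23.5 mg/L vs MTC 21 mg/L: exceeds toxic threshold.

23.5 mg/L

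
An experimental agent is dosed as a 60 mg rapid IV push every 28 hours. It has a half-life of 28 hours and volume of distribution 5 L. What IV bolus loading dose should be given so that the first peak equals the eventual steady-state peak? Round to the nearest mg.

f = (1/2)^(28/28) ≈ 0.500000; accumulation ratio R = 1/(1−f) ≈ 2.00000.
Loading dose to hit Cmax,ss on first dose: D_load = D_maint·R ≈ 60 × 2.00000 ≈ 120.00 mg.

120 mg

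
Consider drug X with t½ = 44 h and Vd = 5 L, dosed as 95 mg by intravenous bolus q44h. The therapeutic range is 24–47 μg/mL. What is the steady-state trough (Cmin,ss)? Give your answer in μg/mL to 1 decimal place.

19.0 μg/mL

τ = 44 h = 1 half-life, so f = (1/2)^1 = 0.5.
At steady state, R = 1/(1 − 0.5) = 2/1.
Single-dose peak C₀ = D/Vd = 95/5 = 19 μg/mL.
Steady-state peak Cmax,ss = C₀·R = 19 × 2/1 ≈ 38.000 μg/mL.
Steady-state trough Cmin,ss = Cmax,ss·f ≈ 38.000 × 0.5 ≈ 19.000 μg/mL.
Trough 19.0 μg/mL vs MEC 24 μg/mL: subtherapeutic.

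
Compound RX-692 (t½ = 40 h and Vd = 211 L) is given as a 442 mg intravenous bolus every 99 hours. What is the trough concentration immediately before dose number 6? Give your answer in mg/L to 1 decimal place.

0.5 mg/L

f = (1/2)^(τ/t½) = (1/2)^(99/40) ≈ 0.1799.
C₀ = D/Vd = 442/211 ≈ 2.095 mg/L.
Before the 6th dose, 5 doses have been given. Superposition: Cmin = C₀·(f + f² + … + f^5).
≈ 2.095 × (0.1799 + 0.0324 + 0.0058 + 0.0010 + 0.0002) ≈ 2.095 × 0.2193 ≈ 0.459 mg/L.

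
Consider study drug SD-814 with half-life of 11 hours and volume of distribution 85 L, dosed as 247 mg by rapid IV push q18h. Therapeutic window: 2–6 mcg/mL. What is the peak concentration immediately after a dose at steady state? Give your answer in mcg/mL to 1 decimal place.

4.3 mcg/mL

τ/t½ = 18/11 ≈ 1.6364, so fraction remaining f = (1/2)^(18/11) ≈ 0.3217.
At steady state, accumulation factor R = 1/(1 − e^(−kτ)) ≈ 1.4743.
Single-dose peak C₀ = D/Vd = 247/85 ≈ 2.906 mcg/mL.
Cmax,ss = C₀/(1 − f) ≈ 2.906/0.6783 ≈ 4.284 mcg/mL.
Peak 4.3 mcg/mL vs MTC 6 mcg/mL: below toxic threshold.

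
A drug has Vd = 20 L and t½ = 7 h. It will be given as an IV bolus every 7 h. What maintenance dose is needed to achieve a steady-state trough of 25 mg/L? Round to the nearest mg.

τ/t½ = 7/7 ≈ 1, so f = (1/2)^(7/7) ≈ 0.500000.
Cmin,ss = (D/Vd)·f/(1−f), so D = Cmin,ss·Vd·(1−f)/f.
D = 25 × 20 × (1−f)/f ≈ 25 × 20 × 1.00000 ≈ 500.00 mg.

500 mg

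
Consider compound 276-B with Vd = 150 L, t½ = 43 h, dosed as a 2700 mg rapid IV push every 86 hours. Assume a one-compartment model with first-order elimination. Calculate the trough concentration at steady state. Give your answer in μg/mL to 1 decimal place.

6.0 μg/mL

τ = 86 h = 2 half-lives, so f = (1/2)^2 = 0.25.
Accumulation ratio R = 1/(1 − f) = 1/0.75 = 4/3.
Single-dose peak C₀ = D/Vd = 2700/150 = 18 μg/mL.
Steady-state peak Cmax,ss = C₀·R = 18 × 4/3 ≈ 24.000 μg/mL.
Steady-state trough Cmin,ss = Cmax,ss·f ≈ 24.000 × 0.25 ≈ 6.000 μg/mL.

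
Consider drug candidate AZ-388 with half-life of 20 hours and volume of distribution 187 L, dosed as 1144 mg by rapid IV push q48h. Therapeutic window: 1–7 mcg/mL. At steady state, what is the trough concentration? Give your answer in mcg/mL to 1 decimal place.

Over one 48-h interval, 48/20 ≈ 2.4 half-lives elapse, leaving f ≈ 0.1895 of each dose.
At steady state, accumulation factor R = 1/(1 − e^(−kτ)) ≈ 1.2338.
Single-dose peak C₀ = D/Vd = 1144/187 ≈ 6.118 mcg/mL.
Steady-state peak Cmax,ss = C₀·R ≈ 6.118 × 1.2338 ≈ 7.548 mcg/mL.
Steady-state trough Cmin,ss = Cmax,ss·f ≈ 7.548 × 0.1895 ≈ 1.430 mcg/mL.
Trough 1.4 mcg/mL vs MEC 1 mcg/mL: adequate.

1.4 mcg/mL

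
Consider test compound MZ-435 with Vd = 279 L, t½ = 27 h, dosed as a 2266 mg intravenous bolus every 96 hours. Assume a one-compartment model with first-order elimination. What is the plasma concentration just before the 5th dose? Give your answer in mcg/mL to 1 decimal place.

f = (1/2)^(τ/t½) = (1/2)^(96/27) ≈ 0.0850.
C₀ = D/Vd = 2266/279 ≈ 8.122 mcg/mL.
Before the 5th dose, 4 doses have been given. Superposition: Cmin = C₀·(f + f² + … + f^4).
≈ 8.122 × (0.0850 + 0.0072 + 0.0006 + 0.0001) ≈ 8.122 × 0.0929 ≈ 0.755 mcg/mL.

0.8 mcg/mL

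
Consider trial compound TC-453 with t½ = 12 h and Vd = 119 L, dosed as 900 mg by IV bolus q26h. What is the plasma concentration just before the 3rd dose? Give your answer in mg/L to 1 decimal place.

2.1 mg/L

f = (1/2)^(τ/t½) = (1/2)^(26/12) ≈ 0.2227.
C₀ = D/Vd = 900/119 ≈ 7.563 mg/L.
Before the 3rd dose, 2 doses have been given. Superposition: Cmin = C₀·(f + f²).
≈ 7.563 × (0.2227 + 0.0496) ≈ 7.563 × 0.2723 ≈ 2.059 mg/L.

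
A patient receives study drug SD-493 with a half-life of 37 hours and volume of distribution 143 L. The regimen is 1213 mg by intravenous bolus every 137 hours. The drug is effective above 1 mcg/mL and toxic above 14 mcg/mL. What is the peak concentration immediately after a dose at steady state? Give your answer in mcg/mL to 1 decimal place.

k = ln2/t½ = ln2/37 ≈ 0.018734 h⁻¹; fraction remaining f = e^(−kτ) = e^(−0.018734×137) ≈ 0.0768.
At steady state, accumulation factor R = 1/(1 − e^(−kτ)) ≈ 1.0832.
Each bolus raises the concentration by D/Vd = 1213/143 ≈ 8.483 mcg/mL.
Steady-state peak Cmax,ss = C₀·R ≈ 8.483 × 1.0832 ≈ 9.189 mcg/mL.
Peak 9.2 mcg/mL vs MTC 14 mcg/mL: below toxic threshold.

9.2 mcg/mL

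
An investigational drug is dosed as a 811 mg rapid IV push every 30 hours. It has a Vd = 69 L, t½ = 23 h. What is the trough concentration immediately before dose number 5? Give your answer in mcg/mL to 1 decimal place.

7.8 mcg/mL

f = (1/2)^(τ/t½) = (1/2)^(30/23) ≈ 0.4049.
C₀ = D/Vd = 811/69 ≈ 11.754 mcg/mL.
Before the 5th dose, 4 doses have been given. Superposition: Cmin = C₀·(f + f² + … + f^4).
≈ 11.754 × (0.4049 + 0.1639 + 0.0664 + 0.0269) ≈ 11.754 × 0.6621 ≈ 7.782 mcg/mL.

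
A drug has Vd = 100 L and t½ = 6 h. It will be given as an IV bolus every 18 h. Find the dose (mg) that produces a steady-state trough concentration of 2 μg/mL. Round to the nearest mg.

τ/t½ = 18/6 ≈ 3, so f = (1/2)^(18/6) ≈ 0.125000.
Cmin,ss = (D/Vd)·f/(1−f), so D = Cmin,ss·Vd·(1−f)/f.
D = 2 × 100 × (1−f)/f ≈ 2 × 100 × 7.00000 ≈ 1400.00 mg.

1400 mg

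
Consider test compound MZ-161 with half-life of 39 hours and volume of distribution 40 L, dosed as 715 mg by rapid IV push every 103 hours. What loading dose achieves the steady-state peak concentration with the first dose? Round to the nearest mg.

f = (1/2)^(103/39) ≈ 0.160314; accumulation ratio R = 1/(1−f) ≈ 1.19092.
Loading dose to hit Cmax,ss on first dose: D_load = D_maint·R ≈ 715 × 1.19092 ≈ 851.51 mg.

852 mg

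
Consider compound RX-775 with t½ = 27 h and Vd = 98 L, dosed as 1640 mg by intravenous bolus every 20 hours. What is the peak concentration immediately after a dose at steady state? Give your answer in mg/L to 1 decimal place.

Over one 20-h interval, 20/27 ≈ 0.74074 half-lives elapse, leaving f ≈ 0.5984 of each dose.
At steady state, accumulation factor R = 1/(1 − e^(−kτ)) ≈ 2.4900.
Each bolus raises the concentration by D/Vd = 1640/98 ≈ 16.735 mg/L.
Cmax,ss = C₀/(1 − f) ≈ 16.735/0.4016 ≈ 41.671 mg/L.

41.7 mg/L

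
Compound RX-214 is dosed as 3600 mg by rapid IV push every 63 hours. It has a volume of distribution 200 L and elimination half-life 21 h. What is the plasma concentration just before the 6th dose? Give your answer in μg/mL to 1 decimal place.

2.6 μg/mL

f = (1/2)^(τ/t½) = (1/2)^(63/21) ≈ 0.1250.
C₀ = D/Vd = 3600/200 ≈ 18.000 μg/mL.
Before the 6th dose, 5 doses have been given. Superposition: Cmin = C₀·(f + f² + … + f^5).
≈ 18.000 × (0.1250 + 0.0156 + 0.0020 + 0.0002 + 0.0000) ≈ 18.000 × 0.1428 ≈ 2.570 μg/mL.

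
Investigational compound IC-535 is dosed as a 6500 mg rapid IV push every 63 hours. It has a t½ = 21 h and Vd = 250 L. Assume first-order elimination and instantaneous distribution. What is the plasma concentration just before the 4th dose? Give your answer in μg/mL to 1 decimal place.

3.7 μg/mL

f = (1/2)^(τ/t½) = (1/2)^(63/21) ≈ 0.1250.
C₀ = D/Vd = 6500/250 ≈ 26.000 μg/mL.
Before the 4th dose, 3 doses have been given. Superposition: Cmin = C₀·(f + f² + … + f^3).
≈ 26.000 × (0.1250 + 0.0156 + 0.0020) ≈ 26.000 × 0.1426 ≈ 3.708 μg/mL.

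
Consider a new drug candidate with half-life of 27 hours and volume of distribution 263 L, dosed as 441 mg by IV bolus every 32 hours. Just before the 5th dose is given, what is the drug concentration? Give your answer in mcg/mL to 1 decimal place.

1.3 mcg/mL

f = (1/2)^(τ/t½) = (1/2)^(32/27) ≈ 0.4398.
C₀ = D/Vd = 441/263 ≈ 1.677 mcg/mL.
Before the 5th dose, 4 doses have been given. Superposition: Cmin = C₀·(f + f² + … + f^4).
≈ 1.677 × (0.4398 + 0.1934 + 0.0851 + 0.0374) ≈ 1.677 × 0.7557 ≈ 1.267 mcg/mL.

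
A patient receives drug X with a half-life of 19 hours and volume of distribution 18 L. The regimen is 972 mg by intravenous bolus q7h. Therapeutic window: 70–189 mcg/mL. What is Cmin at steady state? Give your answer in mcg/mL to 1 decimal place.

Over one 7-h interval, 7/19 ≈ 0.36842 half-lives elapse, leaving f ≈ 0.7746 of each dose.
Accumulation ratio R = 1/(1 − f) ≈ 1/0.2254 ≈ 4.4366.
Single-dose peak C₀ = D/Vd = 972/18 ≈ 54.000 mcg/mL.
Steady-state peak Cmax,ss = C₀·R ≈ 54.000 × 4.4366 ≈ 239.576 mcg/mL.
One interval later, Cmin,ss = Cmax,ss·e^(−kτ) ≈ 239.576 × 0.7746 ≈ 185.576 mcg/mL.
Trough 185.6 mcg/mL vs MEC 70 mcg/mL: adequate.

185.6 mcg/mL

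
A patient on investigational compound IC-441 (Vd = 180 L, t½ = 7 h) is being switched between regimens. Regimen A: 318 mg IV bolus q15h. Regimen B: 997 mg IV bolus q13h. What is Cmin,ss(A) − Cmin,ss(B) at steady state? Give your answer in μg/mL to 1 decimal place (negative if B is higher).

-1.6 μg/mL

Regimen A: f = (1/2)^(15/7) ≈ 0.2264; Cmin,ss = (318/180)·f/(1−f) ≈ 0.517 μg/mL.
Regimen B: f = (1/2)^(13/7) ≈ 0.2760; Cmin,ss = (997/180)·f/(1−f) ≈ 2.112 μg/mL.
Difference ≈ 0.517 − 2.112 ≈ -1.595 μg/mL.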